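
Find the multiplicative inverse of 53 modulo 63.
44

gcd(53, 63) = 1, so the inverse exists.
Extended Euclidean algorithm on (63, 53):
63 = 1 × 53 + 10  ⟹  10 = (1)·63 + (-1)·53
53 = 5 × 10 + 3  ⟹  3 = (-5)·63 + (6)·53
10 = 3 × 3 + 1  ⟹  1 = (16)·63 + (-19)·53
So (-19)·53 ≡ 1 (mod 63), i.e. 53^(-1) ≡ -19 ≡ 44 (mod 63).
Check: 53 × 44 = 2332 ≡ 1 (mod 63)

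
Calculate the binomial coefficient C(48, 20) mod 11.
0

Using Lucas' theorem:
Write n=48 and k=20 in base 11:
n in base 11: [4, 4]
k in base 11: [1, 9]
C(48,20) mod 11 = ∏ C(n_i, k_i) mod 11
Digit binomials (mod 11): C(4,1) = 4; C(4,9) = 0 (k_i > n_i)
Product: 4 × 0 = 0 ≡ 0 (mod 11)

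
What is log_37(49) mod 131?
122

Baby-step giant-step with step n = ⌈√131⌉ = 12.
Baby steps 37^j mod 131 (j:value) for j=0..11: 0:1, 1:37, 2:59, 3:87, 4:75, 5:24, 6:102, 7:106, 8:123, 9:97, 10:52, 11:90.
Giant-step multiplier: 37^(-12) ≡ 37^(130-12) = 37^118 ≡ 81 (mod 131).
Giant steps γ_i = 49·81^i mod 131: γ_0=49, γ_1=39, γ_2=15, γ_3=36, γ_4=34, γ_5=3, γ_6=112, γ_7=33, γ_8=53, γ_9=101, γ_10=59 (in table at j=2).
x = i·n + j = 10·12 + 2 = 122.
Check: 37^122 ≡ 49 (mod 131).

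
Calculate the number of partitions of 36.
17977

p(n) counts ways to write n as a sum of positive integers (order ignored).
Euler's pentagonal recurrence: p(k) = p(k-1) + p(k-2) - p(k-5) - p(k-7) + p(k-12) + p(k-15) - ... (offsets j(3j∓1)/2, signs ++--, p(0)=1, p(<0)=0).
DP table for k = 0..35: p(0)=1, p(1)=1, p(2)=2, p(3)=3, p(4)=5, p(5)=7, p(6)=11, p(7)=15, p(8)=22, p(9)=30, p(10)=42, p(11)=56, p(12)=77, p(13)=101, p(14)=135, p(15)=176, p(16)=231, p(17)=297, p(18)=385, p(19)=490, p(20)=627, p(21)=792, p(22)=1002, p(23)=1255, p(24)=1575, p(25)=1958, p(26)=2436, p(27)=3010, p(28)=3718, p(29)=4565, p(30)=5604, p(31)=6842, p(32)=8349, p(33)=10143, p(34)=12310, p(35)=14883.
Final step: p(36) = p(35) + p(34) - p(31) - p(29) + p(24) + p(21) - p(14) - p(10) + p(1)
= 14883 + 12310 - 6842 - 4565 + 1575 + 792 - 135 - 42 + 1
= 17977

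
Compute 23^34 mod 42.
37

Repeated squaring. Binary of 34 = 100010.
23^1 ≡ 23 (mod 42); 23^2 ≡ 25 (mod 42); 23^4 ≡ 37 (mod 42); 23^8 ≡ 25 (mod 42); 23^16 ≡ 37 (mod 42); 23^32 ≡ 25 (mod 42)
23^34 = 23^2 × 23^32 ≡ 37 (mod 42)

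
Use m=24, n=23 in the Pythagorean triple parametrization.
(47, 1104, 1105)

Euclid's formula: a = m² - n², b = 2mn, c = m² + n²
m = 24, n = 23
a = 24² - 23² = 576 - 529 = 47
b = 2 × 24 × 23 = 1104
c = 24² + 23² = 576 + 529 = 1105
Verification: 47² + 1104² = 2209 + 1218816 = 1221025 = 1105² ✓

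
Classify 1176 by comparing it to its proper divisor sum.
abundant

Proper divisors of 1176: sum = 1 + 2 + 3 + 4 + 6 + 7 + 8 + 12 + ... + 196 + 294 + 392 + 588 (23 divisors) = 2244
Since 2244 > 1176, 1176 is abundant.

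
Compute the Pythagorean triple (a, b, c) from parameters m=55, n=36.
(1729, 3960, 4321)

Euclid's formula: a = m² - n², b = 2mn, c = m² + n²
m = 55, n = 36
a = 55² - 36² = 3025 - 1296 = 1729
b = 2 × 55 × 36 = 3960
c = 55² + 36² = 3025 + 1296 = 4321
Verification: 1729² + 3960² = 2989441 + 15681600 = 18671041 = 4321² ✓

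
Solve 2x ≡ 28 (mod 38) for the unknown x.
x ≡ 14 (mod 19)

gcd(2, 38) = 2, which divides 28, so solutions exist.
Divide through by 2: x ≡ 14 (mod 19).
The coefficient of x is now 1, so x ≡ 14 (mod 19).
Check: 2 × 14 = 28 ≡ 28 (mod 38).
x ≡ 14 (mod 19), giving 2 solutions mod 38.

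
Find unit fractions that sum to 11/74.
1/7 + 1/173 + 1/89614

Greedy algorithm:
11/74: ceiling(74/11) = 7, use 1/7
3/518: ceiling(518/3) = 173, use 1/173
1/89614: ceiling(89614/1) = 89614, use 1/89614
Result: 11/74 = 1/7 + 1/173 + 1/89614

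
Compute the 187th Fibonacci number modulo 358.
213

Matrix identity: Q^n = [[F_(n+1), F_n], [F_n, F_(n-1)]] with Q = [[1,1],[1,0]].
n = 187 = 10111011₂. Square-and-multiply, entries mod 358:
Q^1 = [[1,1],[1,0]]
Q^2 = (Q^1)² = [[2,1],[1,1]]
Q^5 = (Q^2)²·Q = [[8,5],[5,3]]
Q^11 = (Q^5)²·Q = [[144,89],[89,55]]
Q^23 = (Q^11)²·Q = [[186,17],[17,169]]
Q^46 = (Q^23)² = [[159,307],[307,210]]
Q^93 = (Q^46)²·Q = [[113,316],[316,155]]
Q^187 = (Q^93)²·Q = [[55,213],[213,200]]
F_187 mod 358 = Q^187[0][1] = 213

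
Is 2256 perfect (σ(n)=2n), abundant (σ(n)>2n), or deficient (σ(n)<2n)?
abundant

Proper divisors of 2256: sum = 1 + 2 + 3 + 4 + 6 + 8 + 12 + 16 + ... + 376 + 564 + 752 + 1128 (19 divisors) = 3696
Since 3696 > 2256, 2256 is abundant.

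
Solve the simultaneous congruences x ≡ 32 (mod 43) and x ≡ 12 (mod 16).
204

Using Chinese Remainder Theorem:
M = 43 × 16 = 688
M1 = 16, M2 = 43
y1 = 16^(-1) mod 43 = 35
y2 = 43^(-1) mod 16 = 3
x = (32×16×35 + 12×43×3) mod 688 = 204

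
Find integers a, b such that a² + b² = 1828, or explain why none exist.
8² + 42² (a=8, b=42)

Factorization: 1828 = 2^2 × 457
By Fermat: n is sum of two squares iff every prime p ≡ 3 (mod 4) appears to even power.
All primes ≡ 3 (mod 4) appear to even power.
Search a = 0, 1, 2, … for 1828 - a² a perfect square: first hit at a = 8: 1828 - 64 = 1764 = 42².
1828 = 8² + 42² = 64 + 1764 ✓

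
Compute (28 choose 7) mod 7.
4

Using Lucas' theorem:
Write n=28 and k=7 in base 7:
n in base 7: [4, 0]
k in base 7: [1, 0]
C(28,7) mod 7 = ∏ C(n_i, k_i) mod 7
Digit binomials (mod 7): C(4,1) = 4; C(0,0) = 1
Product: 4 × 1 = 4 ≡ 4 (mod 7)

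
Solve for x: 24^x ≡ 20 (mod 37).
17

Baby-step giant-step with step n = ⌈√37⌉ = 7.
Baby steps 24^j mod 37 (j:value) for j=0..6: 0:1, 1:24, 2:21, 3:23, 4:34, 5:2, 6:11.
Giant-step multiplier: 24^(-7) ≡ 24^(36-7) = 24^29 ≡ 15 (mod 37).
Giant steps γ_i = 20·15^i mod 37: γ_0=20, γ_1=4, γ_2=23 (in table at j=3).
x = i·n + j = 2·7 + 3 = 17.
Check: 24^17 ≡ 20 (mod 37).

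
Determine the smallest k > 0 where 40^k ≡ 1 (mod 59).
58

59 is prime, so ord(40) divides φ(59) = 58.
Divisors of 58: 1, 2, 29, 58.
Repeated squaring: 40^1 ≡ 40, 40^2 ≡ 7, 40^4 ≡ 49, 40^8 ≡ 41, 40^16 ≡ 29, 40^32 ≡ 15 (mod 59).
Test 40^d mod 59 for each divisor d in increasing order:
40^1 ≡ 40
40^2 ≡ 7
40^29 = 40^16·40^8·40^4·40^1 ≡ 58
40^58 = 40^32·40^16·40^8·40^2 ≡ 1  ← first divisor giving 1
The order is 58.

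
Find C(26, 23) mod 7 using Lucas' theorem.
3

Using Lucas' theorem:
Write n=26 and k=23 in base 7:
n in base 7: [3, 5]
k in base 7: [3, 2]
C(26,23) mod 7 = ∏ C(n_i, k_i) mod 7
Digit binomials (mod 7): C(3,3) = 1; C(5,2) = 10 ≡ 3
Product: 1 × 3 = 3 ≡ 3 (mod 7)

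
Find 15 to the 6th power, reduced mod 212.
77

Repeated squaring. Binary of 6 = 110.
15^1 ≡ 15 (mod 212); 15^2 ≡ 13 (mod 212); 15^4 ≡ 169 (mod 212)
15^6 = 15^2 × 15^4 ≡ 77 (mod 212)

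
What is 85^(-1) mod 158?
145

gcd(85, 158) = 1, so the inverse exists.
Extended Euclidean algorithm on (158, 85):
158 = 1 × 85 + 73  ⟹  73 = (1)·158 + (-1)·85
85 = 1 × 73 + 12  ⟹  12 = (-1)·158 + (2)·85
73 = 6 × 12 + 1  ⟹  1 = (7)·158 + (-13)·85
So (-13)·85 ≡ 1 (mod 158), i.e. 85^(-1) ≡ -13 ≡ 145 (mod 158).
Check: 85 × 145 = 12325 ≡ 1 (mod 158)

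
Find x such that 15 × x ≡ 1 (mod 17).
8

gcd(15, 17) = 1, so the inverse exists.
Extended Euclidean algorithm on (17, 15):
17 = 1 × 15 + 2  ⟹  2 = (1)·17 + (-1)·15
15 = 7 × 2 + 1  ⟹  1 = (-7)·17 + (8)·15
So (8)·15 ≡ 1 (mod 17), i.e. 15^(-1) ≡ 8 (mod 17).
Check: 15 × 8 = 120 ≡ 1 (mod 17)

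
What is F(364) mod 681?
546

Matrix identity: Q^n = [[F_(n+1), F_n], [F_n, F_(n-1)]] with Q = [[1,1],[1,0]].
n = 364 = 101101100₂. Square-and-multiply, entries mod 681:
Q^1 = [[1,1],[1,0]]
Q^2 = (Q^1)² = [[2,1],[1,1]]
Q^5 = (Q^2)²·Q = [[8,5],[5,3]]
Q^11 = (Q^5)²·Q = [[144,89],[89,55]]
Q^22 = (Q^11)² = [[55,5],[5,50]]
Q^45 = (Q^22)²·Q = [[170,326],[326,525]]
Q^91 = (Q^45)²·Q = [[135,338],[338,478]]
Q^182 = (Q^91)² = [[355,170],[170,185]]
Q^364 = (Q^182)² = [[338,546],[546,473]]
F_364 mod 681 = Q^364[0][1] = 546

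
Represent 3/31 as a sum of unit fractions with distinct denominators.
1/11 + 1/171 + 1/58311

Greedy algorithm:
3/31: ceiling(31/3) = 11, use 1/11
2/341: ceiling(341/2) = 171, use 1/171
1/58311: ceiling(58311/1) = 58311, use 1/58311
Result: 3/31 = 1/11 + 1/171 + 1/58311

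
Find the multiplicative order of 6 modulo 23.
11

23 is prime, so ord(6) divides φ(23) = 22.
Divisors of 22: 1, 2, 11, 22.
Repeated squaring: 6^1 ≡ 6, 6^2 ≡ 13, 6^4 ≡ 8, 6^8 ≡ 18, 6^16 ≡ 2 (mod 23).
Test 6^d mod 23 for each divisor d in increasing order:
6^1 ≡ 6
6^2 ≡ 13
6^11 = 6^8·6^2·6^1 ≡ 1  ← first divisor giving 1
The order is 11.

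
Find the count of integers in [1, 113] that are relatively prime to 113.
112

113 = 113
φ(n) = n × ∏(1 - 1/p) for each prime p dividing n
φ(113) = 113 × (1 - 1/113) = 112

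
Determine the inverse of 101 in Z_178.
141

gcd(101, 178) = 1, so the inverse exists.
Extended Euclidean algorithm on (178, 101):
178 = 1 × 101 + 77  ⟹  77 = (1)·178 + (-1)·101
101 = 1 × 77 + 24  ⟹  24 = (-1)·178 + (2)·101
77 = 3 × 24 + 5  ⟹  5 = (4)·178 + (-7)·101
24 = 4 × 5 + 4  ⟹  4 = (-17)·178 + (30)·101
5 = 1 × 4 + 1  ⟹  1 = (21)·178 + (-37)·101
So (-37)·101 ≡ 1 (mod 178), i.e. 101^(-1) ≡ -37 ≡ 141 (mod 178).
Check: 101 × 141 = 14241 ≡ 1 (mod 178)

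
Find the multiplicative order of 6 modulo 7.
2

7 is prime, so ord(6) divides φ(7) = 6.
Divisors of 6: 1, 2, 3, 6.
Repeated squaring: 6^1 ≡ 6, 6^2 ≡ 1, 6^4 ≡ 1 (mod 7).
Test 6^d mod 7 for each divisor d in increasing order:
6^1 ≡ 6
6^2 ≡ 1  ← first divisor giving 1
The order is 2.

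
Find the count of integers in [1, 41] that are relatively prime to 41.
40

41 = 41
φ(n) = n × ∏(1 - 1/p) for each prime p dividing n
φ(41) = 41 × (1 - 1/41) = 40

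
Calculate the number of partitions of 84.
26543660

p(n) counts ways to write n as a sum of positive integers (order ignored).
Euler's pentagonal recurrence: p(k) = p(k-1) + p(k-2) - p(k-5) - p(k-7) + p(k-12) + p(k-15) - ... (offsets j(3j∓1)/2, signs ++--, p(0)=1, p(<0)=0).
DP table for k = 0..83: p(0)=1, p(1)=1, p(2)=2, p(3)=3, p(4)=5, p(5)=7, p(6)=11, p(7)=15, p(8)=22, p(9)=30, p(10)=42, p(11)=56, p(12)=77, p(13)=101, p(14)=135, p(15)=176, p(16)=231, p(17)=297, p(18)=385, p(19)=490, p(20)=627, p(21)=792, p(22)=1002, p(23)=1255, p(24)=1575, p(25)=1958, p(26)=2436, p(27)=3010, p(28)=3718, p(29)=4565, p(30)=5604, p(31)=6842, p(32)=8349, p(33)=10143, p(34)=12310, p(35)=14883, p(36)=17977, p(37)=21637, p(38)=26015, p(39)=31185, p(40)=37338, p(41)=44583, p(42)=53174, p(43)=63261, p(44)=75175, p(45)=89134, p(46)=105558, p(47)=124754, p(48)=147273, p(49)=173525, p(50)=204226, p(51)=239943, p(52)=281589, p(53)=329931, p(54)=386155, p(55)=451276, p(56)=526823, p(57)=614154, p(58)=715220, p(59)=831820, p(60)=966467, p(61)=1121505, p(62)=1300156, p(63)=1505499, p(64)=1741630, p(65)=2012558, p(66)=2323520, p(67)=2679689, p(68)=3087735, p(69)=3554345, p(70)=4087968, p(71)=4697205, p(72)=5392783, p(73)=6185689, p(74)=7089500, p(75)=8118264, p(76)=9289091, p(77)=10619863, p(78)=12132164, p(79)=13848650, p(80)=15796476, p(81)=18004327, p(82)=20506255, p(83)=23338469.
Final step: p(84) = p(83) + p(82) - p(79) - p(77) + p(72) + p(69) - p(62) - p(58) + p(49) + p(44) - p(33) - p(27) + p(14) + p(7)
= 23338469 + 20506255 - 13848650 - 10619863 + 5392783 + 3554345 - 1300156 - 715220 + 173525 + 75175 - 10143 - 3010 + 135 + 15
= 26543660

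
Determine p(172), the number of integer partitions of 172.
330495499613

p(n) counts ways to write n as a sum of positive integers (order ignored).
Euler's pentagonal recurrence: p(k) = p(k-1) + p(k-2) - p(k-5) - p(k-7) + p(k-12) + p(k-15) - ... (offsets j(3j∓1)/2, signs ++--, p(0)=1, p(<0)=0).
DP table for k = 0..171: p(0)=1, p(1)=1, p(2)=2, p(3)=3, p(4)=5, p(5)=7, p(6)=11, p(7)=15, p(8)=22, p(9)=30, p(10)=42, p(11)=56, p(12)=77, p(13)=101, p(14)=135, p(15)=176, p(16)=231, p(17)=297, p(18)=385, p(19)=490, p(20)=627, p(21)=792, p(22)=1002, p(23)=1255, p(24)=1575, p(25)=1958, p(26)=2436, p(27)=3010, p(28)=3718, p(29)=4565, p(30)=5604, p(31)=6842, p(32)=8349, p(33)=10143, p(34)=12310, p(35)=14883, p(36)=17977, p(37)=21637, p(38)=26015, p(39)=31185, p(40)=37338, p(41)=44583, p(42)=53174, p(43)=63261, p(44)=75175, p(45)=89134, p(46)=105558, p(47)=124754, p(48)=147273, p(49)=173525, p(50)=204226, p(51)=239943, p(52)=281589, p(53)=329931, p(54)=386155, p(55)=451276, p(56)=526823, p(57)=614154, p(58)=715220, p(59)=831820, p(60)=966467, p(61)=1121505, p(62)=1300156, p(63)=1505499, p(64)=1741630, p(65)=2012558, p(66)=2323520, p(67)=2679689, p(68)=3087735, p(69)=3554345, p(70)=4087968, p(71)=4697205, p(72)=5392783, p(73)=6185689, p(74)=7089500, p(75)=8118264, p(76)=9289091, p(77)=10619863, p(78)=12132164, p(79)=13848650, p(80)=15796476, p(81)=18004327, p(82)=20506255, p(83)=23338469, p(84)=26543660, p(85)=30167357, p(86)=34262962, p(87)=38887673, p(88)=44108109, p(89)=49995925, p(90)=56634173, p(91)=64112359, p(92)=72533807, p(93)=82010177, p(94)=92669720, p(95)=104651419, p(96)=118114304, p(97)=133230930, p(98)=150198136, p(99)=169229875, p(100)=190569292, p(101)=214481126, p(102)=241265379, p(103)=271248950, p(104)=304801365, p(105)=342325709, p(106)=384276336, p(107)=431149389, p(108)=483502844, p(109)=541946240, p(110)=607163746, p(111)=679903203, p(112)=761002156, p(113)=851376628, p(114)=952050665, p(115)=1064144451, p(116)=1188908248, p(117)=1327710076, p(118)=1482074143, p(119)=1653668665, p(120)=1844349560, p(121)=2056148051, p(122)=2291320912, p(123)=2552338241, p(124)=2841940500, p(125)=3163127352, p(126)=3519222692, p(127)=3913864295, p(128)=4351078600, p(129)=4835271870, p(130)=5371315400, p(131)=5964539504, p(132)=6620830889, p(133)=7346629512, p(134)=8149040695, p(135)=9035836076, p(136)=10015581680, p(137)=11097645016, p(138)=12292341831, p(139)=13610949895, p(140)=15065878135, p(141)=16670689208, p(142)=18440293320, p(143)=20390982757, p(144)=22540654445, p(145)=24908858009, p(146)=27517052599, p(147)=30388671978, p(148)=33549419497, p(149)=37027355200, p(150)=40853235313, p(151)=45060624582, p(152)=49686288421, p(153)=54770336324, p(154)=60356673280, p(155)=66493182097, p(156)=73232243759, p(157)=80630964769, p(158)=88751778802, p(159)=97662728555, p(160)=107438159466, p(161)=118159068427, p(162)=129913904637, p(163)=142798995930, p(164)=156919475295, p(165)=172389800255, p(166)=189334822579, p(167)=207890420102, p(168)=228204732751, p(169)=250438925115, p(170)=274768617130, p(171)=301384802048.
Final step: p(172) = p(171) + p(170) - p(167) - p(165) + p(160) + p(157) - p(150) - p(146) + p(137) + p(132) - p(121) - p(115) + p(102) + p(95) - p(80) - p(72) + p(55) + p(46) - p(27) - p(17)
= 301384802048 + 274768617130 - 207890420102 - 172389800255 + 107438159466 + 80630964769 - 40853235313 - 27517052599 + 11097645016 + 6620830889 - 2056148051 - 1064144451 + 241265379 + 104651419 - 15796476 - 5392783 + 451276 + 105558 - 3010 - 297
= 330495499613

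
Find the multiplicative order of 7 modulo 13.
12

13 is prime, so ord(7) divides φ(13) = 12.
Divisors of 12: 1, 2, 3, 4, 6, 12.
Repeated squaring: 7^1 ≡ 7, 7^2 ≡ 10, 7^4 ≡ 9, 7^8 ≡ 3 (mod 13).
Test 7^d mod 13 for each divisor d in increasing order:
7^1 ≡ 7
7^2 ≡ 10
7^3 = 7^2·7^1 ≡ 5
7^4 ≡ 9
7^6 = 7^4·7^2 ≡ 12
7^12 = 7^8·7^4 ≡ 1  ← first divisor giving 1
The order is 12.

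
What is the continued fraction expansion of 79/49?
[1; 1, 1, 1, 1, 2, 1, 2]

Euclidean algorithm steps:
79 = 1 × 49 + 30
49 = 1 × 30 + 19
30 = 1 × 19 + 11
19 = 1 × 11 + 8
11 = 1 × 8 + 3
8 = 2 × 3 + 2
3 = 1 × 2 + 1
2 = 2 × 1 + 0
Continued fraction: [1; 1, 1, 1, 1, 2, 1, 2]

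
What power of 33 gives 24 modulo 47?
30

Baby-step giant-step with step n = ⌈√47⌉ = 7.
Baby steps 33^j mod 47 (j:value) for j=0..6: 0:1, 1:33, 2:8, 3:29, 4:17, 5:44, 6:42.
Giant-step multiplier: 33^(-7) ≡ 33^(46-7) = 33^39 ≡ 45 (mod 47).
Giant steps γ_i = 24·45^i mod 47: γ_0=24, γ_1=46, γ_2=2, γ_3=43, γ_4=8 (in table at j=2).
x = i·n + j = 4·7 + 2 = 30.
Check: 33^30 ≡ 24 (mod 47).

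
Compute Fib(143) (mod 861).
736

Matrix identity: Q^n = [[F_(n+1), F_n], [F_n, F_(n-1)]] with Q = [[1,1],[1,0]].
n = 143 = 10001111₂. Square-and-multiply, entries mod 861:
Q^1 = [[1,1],[1,0]]
Q^2 = (Q^1)² = [[2,1],[1,1]]
Q^4 = (Q^2)² = [[5,3],[3,2]]
Q^8 = (Q^4)² = [[34,21],[21,13]]
Q^17 = (Q^8)²·Q = [[1,736],[736,126]]
Q^35 = (Q^17)²·Q = [[612,128],[128,484]]
Q^71 = (Q^35)²·Q = [[840,34],[34,806]]
Q^143 = (Q^71)²·Q = [[735,736],[736,860]]
F_143 mod 861 = Q^143[0][1] = 736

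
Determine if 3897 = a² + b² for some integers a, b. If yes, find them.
36² + 51² (a=36, b=51)

Factorization: 3897 = 3^2 × 433
By Fermat: n is sum of two squares iff every prime p ≡ 3 (mod 4) appears to even power.
All primes ≡ 3 (mod 4) appear to even power.
Search a = 0, 1, 2, … for 3897 - a² a perfect square: first hit at a = 36: 3897 - 1296 = 2601 = 51².
3897 = 36² + 51² = 1296 + 2601 ✓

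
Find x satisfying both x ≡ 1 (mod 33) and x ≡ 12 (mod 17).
199

Using Chinese Remainder Theorem:
M = 33 × 17 = 561
M1 = 17, M2 = 33
y1 = 17^(-1) mod 33 = 2
y2 = 33^(-1) mod 17 = 16
x = (1×17×2 + 12×33×16) mod 561 = 199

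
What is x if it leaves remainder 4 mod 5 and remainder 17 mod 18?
89

Using Chinese Remainder Theorem:
M = 5 × 18 = 90
M1 = 18, M2 = 5
y1 = 18^(-1) mod 5 = 2
y2 = 5^(-1) mod 18 = 11
x = (4×18×2 + 17×5×11) mod 90 = 89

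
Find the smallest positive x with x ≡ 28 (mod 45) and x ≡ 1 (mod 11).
298

Using Chinese Remainder Theorem:
M = 45 × 11 = 495
M1 = 11, M2 = 45
y1 = 11^(-1) mod 45 = 41
y2 = 45^(-1) mod 11 = 1
x = (28×11×41 + 1×45×1) mod 495 = 298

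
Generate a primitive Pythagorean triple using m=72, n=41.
(3503, 5904, 6865)

Euclid's formula: a = m² - n², b = 2mn, c = m² + n²
m = 72, n = 41
a = 72² - 41² = 5184 - 1681 = 3503
b = 2 × 72 × 41 = 5904
c = 72² + 41² = 5184 + 1681 = 6865
Verification: 3503² + 5904² = 12271009 + 34857216 = 47128225 = 6865² ✓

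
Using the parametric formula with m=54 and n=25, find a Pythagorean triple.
(2291, 2700, 3541)

Euclid's formula: a = m² - n², b = 2mn, c = m² + n²
m = 54, n = 25
a = 54² - 25² = 2916 - 625 = 2291
b = 2 × 54 × 25 = 2700
c = 54² + 25² = 2916 + 625 = 3541
Verification: 2291² + 2700² = 5248681 + 7290000 = 12538681 = 3541² ✓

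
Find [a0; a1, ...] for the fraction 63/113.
[0; 1, 1, 3, 1, 5, 2]

Euclidean algorithm steps:
63 = 0 × 113 + 63
113 = 1 × 63 + 50
63 = 1 × 50 + 13
50 = 3 × 13 + 11
13 = 1 × 11 + 2
11 = 5 × 2 + 1
2 = 2 × 1 + 0
Continued fraction: [0; 1, 1, 3, 1, 5, 2]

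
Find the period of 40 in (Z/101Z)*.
100

101 is prime, so ord(40) divides φ(101) = 100.
Divisors of 100: 1, 2, 4, 5, 10, 20, 25, 50, 100.
Repeated squaring: 40^1 ≡ 40, 40^2 ≡ 85, 40^4 ≡ 54, 40^8 ≡ 88, 40^16 ≡ 68, 40^32 ≡ 79, 40^64 ≡ 80 (mod 101).
Test 40^d mod 101 for each divisor d in increasing order:
40^1 ≡ 40
40^2 ≡ 85
40^4 ≡ 54
40^5 = 40^4·40^1 ≡ 39
40^10 = 40^8·40^2 ≡ 6
40^20 = 40^16·40^4 ≡ 36
40^25 = 40^16·40^8·40^1 ≡ 91
40^50 = 40^32·40^16·40^2 ≡ 100
40^100 = 40^64·40^32·40^4 ≡ 1  ← first divisor giving 1
The order is 100.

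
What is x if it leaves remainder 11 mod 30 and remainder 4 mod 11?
191

Using Chinese Remainder Theorem:
M = 30 × 11 = 330
M1 = 11, M2 = 30
y1 = 11^(-1) mod 30 = 11
y2 = 30^(-1) mod 11 = 7
x = (11×11×11 + 4×30×7) mod 330 = 191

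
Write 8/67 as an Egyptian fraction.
1/9 + 1/121 + 1/36482 + 1/2661836166

Greedy algorithm:
8/67: ceiling(67/8) = 9, use 1/9
5/603: ceiling(603/5) = 121, use 1/121
2/72963: ceiling(72963/2) = 36482, use 1/36482
1/2661836166: ceiling(2661836166/1) = 2661836166, use 1/2661836166
Result: 8/67 = 1/9 + 1/121 + 1/36482 + 1/2661836166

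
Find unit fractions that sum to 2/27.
1/14 + 1/378

Greedy algorithm:
2/27: ceiling(27/2) = 14, use 1/14
1/378: ceiling(378/1) = 378, use 1/378
Result: 2/27 = 1/14 + 1/378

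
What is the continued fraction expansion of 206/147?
[1; 2, 2, 29]

Euclidean algorithm steps:
206 = 1 × 147 + 59
147 = 2 × 59 + 29
59 = 2 × 29 + 1
29 = 29 × 1 + 0
Continued fraction: [1; 2, 2, 29]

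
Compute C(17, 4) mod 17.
0

Using Lucas' theorem:
Write n=17 and k=4 in base 17:
n in base 17: [1, 0]
k in base 17: [0, 4]
C(17,4) mod 17 = ∏ C(n_i, k_i) mod 17
Digit binomials (mod 17): C(1,0) = 1; C(0,4) = 0 (k_i > n_i)
Product: 1 × 0 = 0 ≡ 0 (mod 17)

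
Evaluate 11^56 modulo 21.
16

Repeated squaring. Binary of 56 = 111000.
11^1 ≡ 11 (mod 21); 11^2 ≡ 16 (mod 21); 11^4 ≡ 4 (mod 21); 11^8 ≡ 16 (mod 21); 11^16 ≡ 4 (mod 21); 11^32 ≡ 16 (mod 21)
11^56 = 11^8 × 11^16 × 11^32 ≡ 16 (mod 21)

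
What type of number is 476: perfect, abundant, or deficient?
abundant

Proper divisors of 476: sum = 1 + 2 + 4 + 7 + 14 + 17 + 28 + 34 + 68 + 119 + 238 = 532
Since 532 > 476, 476 is abundant.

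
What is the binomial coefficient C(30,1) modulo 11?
8

Using Lucas' theorem:
Write n=30 and k=1 in base 11:
n in base 11: [2, 8]
k in base 11: [0, 1]
C(30,1) mod 11 = ∏ C(n_i, k_i) mod 11
Digit binomials (mod 11): C(2,0) = 1; C(8,1) = 8
Product: 1 × 8 = 8 ≡ 8 (mod 11)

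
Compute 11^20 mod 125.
76

Repeated squaring. Binary of 20 = 10100.
11^1 ≡ 11 (mod 125); 11^2 ≡ 121 (mod 125); 11^4 ≡ 16 (mod 125); 11^8 ≡ 6 (mod 125); 11^16 ≡ 36 (mod 125)
11^20 = 11^4 × 11^16 ≡ 76 (mod 125)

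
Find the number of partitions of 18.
385

p(n) counts ways to write n as a sum of positive integers (order ignored).
Euler's pentagonal recurrence: p(k) = p(k-1) + p(k-2) - p(k-5) - p(k-7) + p(k-12) + p(k-15) - ... (offsets j(3j∓1)/2, signs ++--, p(0)=1, p(<0)=0).
DP table for k = 0..17: p(0)=1, p(1)=1, p(2)=2, p(3)=3, p(4)=5, p(5)=7, p(6)=11, p(7)=15, p(8)=22, p(9)=30, p(10)=42, p(11)=56, p(12)=77, p(13)=101, p(14)=135, p(15)=176, p(16)=231, p(17)=297.
Final step: p(18) = p(17) + p(16) - p(13) - p(11) + p(6) + p(3)
= 297 + 231 - 101 - 56 + 11 + 3
= 385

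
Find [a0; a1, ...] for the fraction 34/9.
[3; 1, 3, 2]

Euclidean algorithm steps:
34 = 3 × 9 + 7
9 = 1 × 7 + 2
7 = 3 × 2 + 1
2 = 2 × 1 + 0
Continued fraction: [3; 1, 3, 2]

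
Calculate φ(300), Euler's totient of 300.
80

300 = 2^2 × 3 × 5^2
φ(n) = n × ∏(1 - 1/p) for each prime p dividing n
φ(300) = 300 × (1 - 1/2) × (1 - 1/3) × (1 - 1/5) = 80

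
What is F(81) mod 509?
113

Matrix identity: Q^n = [[F_(n+1), F_n], [F_n, F_(n-1)]] with Q = [[1,1],[1,0]].
n = 81 = 1010001₂. Square-and-multiply, entries mod 509:
Q^1 = [[1,1],[1,0]]
Q^2 = (Q^1)² = [[2,1],[1,1]]
Q^5 = (Q^2)²·Q = [[8,5],[5,3]]
Q^10 = (Q^5)² = [[89,55],[55,34]]
Q^20 = (Q^10)² = [[257,148],[148,109]]
Q^40 = (Q^20)² = [[405,214],[214,191]]
Q^81 = (Q^40)²·Q = [[407,113],[113,294]]
F_81 mod 509 = Q^81[0][1] = 113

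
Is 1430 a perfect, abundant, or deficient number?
abundant

Proper divisors of 1430: sum = 1 + 2 + 5 + 10 + 11 + 13 + 22 + 26 + 55 + 65 + 110 + 130 + 143 + 286 + 715 = 1594
Since 1594 > 1430, 1430 is abundant.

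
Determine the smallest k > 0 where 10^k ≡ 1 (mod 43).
21

43 is prime, so ord(10) divides φ(43) = 42.
Divisors of 42: 1, 2, 3, 6, 7, 14, 21, 42.
Repeated squaring: 10^1 ≡ 10, 10^2 ≡ 14, 10^4 ≡ 24, 10^8 ≡ 17, 10^16 ≡ 31, 10^32 ≡ 15 (mod 43).
Test 10^d mod 43 for each divisor d in increasing order:
10^1 ≡ 10
10^2 ≡ 14
10^3 = 10^2·10^1 ≡ 11
10^6 = 10^4·10^2 ≡ 35
10^7 = 10^4·10^2·10^1 ≡ 6
10^14 = 10^8·10^4·10^2 ≡ 36
10^21 = 10^16·10^4·10^1 ≡ 1  ← first divisor giving 1
The order is 21.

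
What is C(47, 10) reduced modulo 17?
14

Using Lucas' theorem:
Write n=47 and k=10 in base 17:
n in base 17: [2, 13]
k in base 17: [0, 10]
C(47,10) mod 17 = ∏ C(n_i, k_i) mod 17
Digit binomials (mod 17): C(2,0) = 1; C(13,10) = 286 ≡ 14
Product: 1 × 14 = 14 ≡ 14 (mod 17)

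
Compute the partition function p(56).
526823

p(n) counts ways to write n as a sum of positive integers (order ignored).
Euler's pentagonal recurrence: p(k) = p(k-1) + p(k-2) - p(k-5) - p(k-7) + p(k-12) + p(k-15) - ... (offsets j(3j∓1)/2, signs ++--, p(0)=1, p(<0)=0).
DP table for k = 0..55: p(0)=1, p(1)=1, p(2)=2, p(3)=3, p(4)=5, p(5)=7, p(6)=11, p(7)=15, p(8)=22, p(9)=30, p(10)=42, p(11)=56, p(12)=77, p(13)=101, p(14)=135, p(15)=176, p(16)=231, p(17)=297, p(18)=385, p(19)=490, p(20)=627, p(21)=792, p(22)=1002, p(23)=1255, p(24)=1575, p(25)=1958, p(26)=2436, p(27)=3010, p(28)=3718, p(29)=4565, p(30)=5604, p(31)=6842, p(32)=8349, p(33)=10143, p(34)=12310, p(35)=14883, p(36)=17977, p(37)=21637, p(38)=26015, p(39)=31185, p(40)=37338, p(41)=44583, p(42)=53174, p(43)=63261, p(44)=75175, p(45)=89134, p(46)=105558, p(47)=124754, p(48)=147273, p(49)=173525, p(50)=204226, p(51)=239943, p(52)=281589, p(53)=329931, p(54)=386155, p(55)=451276.
Final step: p(56) = p(55) + p(54) - p(51) - p(49) + p(44) + p(41) - p(34) - p(30) + p(21) + p(16) - p(5)
= 451276 + 386155 - 239943 - 173525 + 75175 + 44583 - 12310 - 5604 + 792 + 231 - 7
= 526823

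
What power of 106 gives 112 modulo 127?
29

Baby-step giant-step with step n = ⌈√127⌉ = 12.
Baby steps 106^j mod 127 (j:value) for j=0..11: 0:1, 1:106, 2:60, 3:10, 4:44, 5:92, 6:100, 7:59, 8:31, 9:111, 10:82, 11:56.
Giant-step multiplier: 106^(-12) ≡ 106^(126-12) = 106^114 ≡ 50 (mod 127).
Giant steps γ_i = 112·50^i mod 127: γ_0=112, γ_1=12, γ_2=92 (in table at j=5).
x = i·n + j = 2·12 + 5 = 29.
Check: 106^29 ≡ 112 (mod 127).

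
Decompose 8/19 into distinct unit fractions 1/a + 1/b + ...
1/3 + 1/12 + 1/228

Greedy algorithm:
8/19: ceiling(19/8) = 3, use 1/3
5/57: ceiling(57/5) = 12, use 1/12
1/228: ceiling(228/1) = 228, use 1/228
Result: 8/19 = 1/3 + 1/12 + 1/228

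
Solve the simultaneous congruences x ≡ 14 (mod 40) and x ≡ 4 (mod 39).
1174

Using Chinese Remainder Theorem:
M = 40 × 39 = 1560
M1 = 39, M2 = 40
y1 = 39^(-1) mod 40 = 39
y2 = 40^(-1) mod 39 = 1
x = (14×39×39 + 4×40×1) mod 1560 = 1174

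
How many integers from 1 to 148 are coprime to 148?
72

148 = 2^2 × 37
φ(n) = n × ∏(1 - 1/p) for each prime p dividing n
φ(148) = 148 × (1 - 1/2) × (1 - 1/37) = 72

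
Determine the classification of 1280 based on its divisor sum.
abundant

Proper divisors of 1280: sum = 1 + 2 + 4 + 5 + 8 + 10 + 16 + 20 + ... + 160 + 256 + 320 + 640 (17 divisors) = 1786
Since 1786 > 1280, 1280 is abundant.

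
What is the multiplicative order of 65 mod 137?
34

137 is prime, so ord(65) divides φ(137) = 136.
Divisors of 136: 1, 2, 4, 8, 17, 34, 68, 136.
Repeated squaring: 65^1 ≡ 65, 65^2 ≡ 115, 65^4 ≡ 73, 65^8 ≡ 123, 65^16 ≡ 59, 65^32 ≡ 56, 65^64 ≡ 122, 65^128 ≡ 88 (mod 137).
Test 65^d mod 137 for each divisor d in increasing order:
65^1 ≡ 65
65^2 ≡ 115
65^4 ≡ 73
65^8 ≡ 123
65^17 = 65^16·65^1 ≡ 136
65^34 = 65^32·65^2 ≡ 1  ← first divisor giving 1
The order is 34.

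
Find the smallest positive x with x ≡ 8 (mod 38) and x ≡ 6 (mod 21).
426

Using Chinese Remainder Theorem:
M = 38 × 21 = 798
M1 = 21, M2 = 38
y1 = 21^(-1) mod 38 = 29
y2 = 38^(-1) mod 21 = 5
x = (8×21×29 + 6×38×5) mod 798 = 426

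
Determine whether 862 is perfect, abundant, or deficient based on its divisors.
deficient

Proper divisors of 862: sum = 1 + 2 + 431 = 434
Since 434 < 862, 862 is deficient.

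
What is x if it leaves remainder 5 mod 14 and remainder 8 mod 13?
47

Using Chinese Remainder Theorem:
M = 14 × 13 = 182
M1 = 13, M2 = 14
y1 = 13^(-1) mod 14 = 13
y2 = 14^(-1) mod 13 = 1
x = (5×13×13 + 8×14×1) mod 182 = 47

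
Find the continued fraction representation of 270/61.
[4; 2, 2, 1, 8]

Euclidean algorithm steps:
270 = 4 × 61 + 26
61 = 2 × 26 + 9
26 = 2 × 9 + 8
9 = 1 × 8 + 1
8 = 8 × 1 + 0
Continued fraction: [4; 2, 2, 1, 8]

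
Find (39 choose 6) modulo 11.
1

Using Lucas' theorem:
Write n=39 and k=6 in base 11:
n in base 11: [3, 6]
k in base 11: [0, 6]
C(39,6) mod 11 = ∏ C(n_i, k_i) mod 11
Digit binomials (mod 11): C(3,0) = 1; C(6,6) = 1
Product: 1 × 1 = 1 ≡ 1 (mod 11)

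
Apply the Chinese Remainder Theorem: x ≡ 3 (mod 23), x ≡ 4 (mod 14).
256

Using Chinese Remainder Theorem:
M = 23 × 14 = 322
M1 = 14, M2 = 23
y1 = 14^(-1) mod 23 = 5
y2 = 23^(-1) mod 14 = 11
x = (3×14×5 + 4×23×11) mod 322 = 256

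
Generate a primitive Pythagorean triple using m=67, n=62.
(645, 8308, 8333)

Euclid's formula: a = m² - n², b = 2mn, c = m² + n²
m = 67, n = 62
a = 67² - 62² = 4489 - 3844 = 645
b = 2 × 67 × 62 = 8308
c = 67² + 62² = 4489 + 3844 = 8333
Verification: 645² + 8308² = 416025 + 69022864 = 69438889 = 8333² ✓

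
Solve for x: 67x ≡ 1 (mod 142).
53

gcd(67, 142) = 1, so the inverse exists.
Extended Euclidean algorithm on (142, 67):
142 = 2 × 67 + 8  ⟹  8 = (1)·142 + (-2)·67
67 = 8 × 8 + 3  ⟹  3 = (-8)·142 + (17)·67
8 = 2 × 3 + 2  ⟹  2 = (17)·142 + (-36)·67
3 = 1 × 2 + 1  ⟹  1 = (-25)·142 + (53)·67
So (53)·67 ≡ 1 (mod 142), i.e. 67^(-1) ≡ 53 (mod 142).
Check: 67 × 53 = 3551 ≡ 1 (mod 142)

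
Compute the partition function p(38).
26015

p(n) counts ways to write n as a sum of positive integers (order ignored).
Euler's pentagonal recurrence: p(k) = p(k-1) + p(k-2) - p(k-5) - p(k-7) + p(k-12) + p(k-15) - ... (offsets j(3j∓1)/2, signs ++--, p(0)=1, p(<0)=0).
DP table for k = 0..37: p(0)=1, p(1)=1, p(2)=2, p(3)=3, p(4)=5, p(5)=7, p(6)=11, p(7)=15, p(8)=22, p(9)=30, p(10)=42, p(11)=56, p(12)=77, p(13)=101, p(14)=135, p(15)=176, p(16)=231, p(17)=297, p(18)=385, p(19)=490, p(20)=627, p(21)=792, p(22)=1002, p(23)=1255, p(24)=1575, p(25)=1958, p(26)=2436, p(27)=3010, p(28)=3718, p(29)=4565, p(30)=5604, p(31)=6842, p(32)=8349, p(33)=10143, p(34)=12310, p(35)=14883, p(36)=17977, p(37)=21637.
Final step: p(38) = p(37) + p(36) - p(33) - p(31) + p(26) + p(23) - p(16) - p(12) + p(3)
= 21637 + 17977 - 10143 - 6842 + 2436 + 1255 - 231 - 77 + 3
= 26015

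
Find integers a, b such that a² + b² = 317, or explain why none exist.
11² + 14² (a=11, b=14)

Factorization: 317 = 317
By Fermat: n is sum of two squares iff every prime p ≡ 3 (mod 4) appears to even power.
All primes ≡ 3 (mod 4) appear to even power.
Search a = 0, 1, 2, … for 317 - a² a perfect square: first hit at a = 11: 317 - 121 = 196 = 14².
317 = 11² + 14² = 121 + 196 ✓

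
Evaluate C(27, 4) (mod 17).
6

Using Lucas' theorem:
Write n=27 and k=4 in base 17:
n in base 17: [1, 10]
k in base 17: [0, 4]
C(27,4) mod 17 = ∏ C(n_i, k_i) mod 17
Digit binomials (mod 17): C(1,0) = 1; C(10,4) = 210 ≡ 6
Product: 1 × 6 = 6 ≡ 6 (mod 17)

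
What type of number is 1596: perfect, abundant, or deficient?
abundant

Proper divisors of 1596: sum = 1 + 2 + 3 + 4 + 6 + 7 + 12 + 14 + ... + 266 + 399 + 532 + 798 (23 divisors) = 2884
Since 2884 > 1596, 1596 is abundant.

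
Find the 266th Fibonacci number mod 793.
247

Matrix identity: Q^n = [[F_(n+1), F_n], [F_n, F_(n-1)]] with Q = [[1,1],[1,0]].
n = 266 = 100001010₂. Square-and-multiply, entries mod 793:
Q^1 = [[1,1],[1,0]]
Q^2 = (Q^1)² = [[2,1],[1,1]]
Q^4 = (Q^2)² = [[5,3],[3,2]]
Q^8 = (Q^4)² = [[34,21],[21,13]]
Q^16 = (Q^8)² = [[11,194],[194,610]]
Q^33 = (Q^16)²·Q = [[424,486],[486,731]]
Q^66 = (Q^33)² = [[440,679],[679,554]]
Q^133 = (Q^66)²·Q = [[499,416],[416,83]]
Q^266 = (Q^133)² = [[181,247],[247,727]]
F_266 mod 793 = Q^266[0][1] = 247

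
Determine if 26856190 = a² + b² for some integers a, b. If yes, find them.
Not possible

Factorization: 26856190 = 2 × 5 × 139^3
By Fermat: n is sum of two squares iff every prime p ≡ 3 (mod 4) appears to even power.
Prime(s) ≡ 3 (mod 4) with odd exponent: [(139, 3)]
Therefore 26856190 cannot be expressed as a² + b².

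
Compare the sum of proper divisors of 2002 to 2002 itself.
abundant

Proper divisors of 2002: sum = 1 + 2 + 7 + 11 + 13 + 14 + 22 + 26 + 77 + 91 + 143 + 154 + 182 + 286 + 1001 = 2030
Since 2030 > 2002, 2002 is abundant.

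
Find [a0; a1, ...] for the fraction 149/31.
[4; 1, 4, 6]

Euclidean algorithm steps:
149 = 4 × 31 + 25
31 = 1 × 25 + 6
25 = 4 × 6 + 1
6 = 6 × 1 + 0
Continued fraction: [4; 1, 4, 6]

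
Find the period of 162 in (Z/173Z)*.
172

173 is prime, so ord(162) divides φ(173) = 172.
Divisors of 172: 1, 2, 4, 43, 86, 172.
Repeated squaring: 162^1 ≡ 162, 162^2 ≡ 121, 162^4 ≡ 109, 162^8 ≡ 117, 162^16 ≡ 22, 162^32 ≡ 138, 162^64 ≡ 14, 162^128 ≡ 23 (mod 173).
Test 162^d mod 173 for each divisor d in increasing order:
162^1 ≡ 162
162^2 ≡ 121
162^4 ≡ 109
162^43 = 162^32·162^8·162^2·162^1 ≡ 80
162^86 = 162^64·162^16·162^4·162^2 ≡ 172
162^172 = 162^128·162^32·162^8·162^4 ≡ 1  ← first divisor giving 1
The order is 172.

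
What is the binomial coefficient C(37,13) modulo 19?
18

Using Lucas' theorem:
Write n=37 and k=13 in base 19:
n in base 19: [1, 18]
k in base 19: [0, 13]
C(37,13) mod 19 = ∏ C(n_i, k_i) mod 19
Digit binomials (mod 19): C(1,0) = 1; C(18,13) = 8568 ≡ 18
Product: 1 × 18 = 18 ≡ 18 (mod 19)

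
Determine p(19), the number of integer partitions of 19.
490

p(n) counts ways to write n as a sum of positive integers (order ignored).
Euler's pentagonal recurrence: p(k) = p(k-1) + p(k-2) - p(k-5) - p(k-7) + p(k-12) + p(k-15) - ... (offsets j(3j∓1)/2, signs ++--, p(0)=1, p(<0)=0).
DP table for k = 0..18: p(0)=1, p(1)=1, p(2)=2, p(3)=3, p(4)=5, p(5)=7, p(6)=11, p(7)=15, p(8)=22, p(9)=30, p(10)=42, p(11)=56, p(12)=77, p(13)=101, p(14)=135, p(15)=176, p(16)=231, p(17)=297, p(18)=385.
Final step: p(19) = p(18) + p(17) - p(14) - p(12) + p(7) + p(4)
= 385 + 297 - 135 - 77 + 15 + 5
= 490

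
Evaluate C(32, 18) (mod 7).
6

Using Lucas' theorem:
Write n=32 and k=18 in base 7:
n in base 7: [4, 4]
k in base 7: [2, 4]
C(32,18) mod 7 = ∏ C(n_i, k_i) mod 7
Digit binomials (mod 7): C(4,2) = 6; C(4,4) = 1
Product: 6 × 1 = 6 ≡ 6 (mod 7)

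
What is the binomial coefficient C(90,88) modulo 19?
15

Using Lucas' theorem:
Write n=90 and k=88 in base 19:
n in base 19: [4, 14]
k in base 19: [4, 12]
C(90,88) mod 19 = ∏ C(n_i, k_i) mod 19
Digit binomials (mod 19): C(4,4) = 1; C(14,12) = 91 ≡ 15
Product: 1 × 15 = 15 ≡ 15 (mod 19)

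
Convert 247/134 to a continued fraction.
[1; 1, 5, 2, 1, 1, 1, 2]

Euclidean algorithm steps:
247 = 1 × 134 + 113
134 = 1 × 113 + 21
113 = 5 × 21 + 8
21 = 2 × 8 + 5
8 = 1 × 5 + 3
5 = 1 × 3 + 2
3 = 1 × 2 + 1
2 = 2 × 1 + 0
Continued fraction: [1; 1, 5, 2, 1, 1, 1, 2]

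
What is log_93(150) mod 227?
137

Baby-step giant-step with step n = ⌈√227⌉ = 16.
Baby steps 93^j mod 227 (j:value) for j=0..15: 0:1, 1:93, 2:23, 3:96, 4:75, 5:165, 6:136, 7:163, 8:177, 9:117, 10:212, 11:194, 12:109, 13:149, 14:10, 15:22.
Giant-step multiplier: 93^(-16) ≡ 93^(226-16) = 93^210 ≡ 76 (mod 227).
Giant steps γ_i = 150·76^i mod 227: γ_0=150, γ_1=50, γ_2=168, γ_3=56, γ_4=170, γ_5=208, γ_6=145, γ_7=124, γ_8=117 (in table at j=9).
x = i·n + j = 8·16 + 9 = 137.
Check: 93^137 ≡ 150 (mod 227).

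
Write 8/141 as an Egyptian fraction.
1/18 + 1/846

Greedy algorithm:
8/141: ceiling(141/8) = 18, use 1/18
1/846: ceiling(846/1) = 846, use 1/846
Result: 8/141 = 1/18 + 1/846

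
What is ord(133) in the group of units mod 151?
150

151 is prime, so ord(133) divides φ(151) = 150.
Divisors of 150: 1, 2, 3, 5, 6, 10, 15, 25, 30, 50, 75, 150.
Repeated squaring: 133^1 ≡ 133, 133^2 ≡ 22, 133^4 ≡ 31, 133^8 ≡ 55, 133^16 ≡ 5, 133^32 ≡ 25, 133^64 ≡ 21, 133^128 ≡ 139 (mod 151).
Test 133^d mod 151 for each divisor d in increasing order:
133^1 ≡ 133
133^2 ≡ 22
133^3 = 133^2·133^1 ≡ 57
133^5 = 133^4·133^1 ≡ 46
133^6 = 133^4·133^2 ≡ 78
133^10 = 133^8·133^2 ≡ 2
133^15 = 133^8·133^4·133^2·133^1 ≡ 92
133^25 = 133^16·133^8·133^1 ≡ 33
133^30 = 133^16·133^8·133^4·133^2 ≡ 8
133^50 = 133^32·133^16·133^2 ≡ 32
133^75 = 133^64·133^8·133^2·133^1 ≡ 150
133^150 = 133^128·133^16·133^4·133^2 ≡ 1  ← first divisor giving 1
The order is 150.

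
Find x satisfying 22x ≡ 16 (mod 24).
x ≡ 4 (mod 12)

gcd(22, 24) = 2, which divides 16, so solutions exist.
Divide through by 2: 11x ≡ 8 (mod 12).
Find 11^(-1) mod 12 by the extended Euclidean algorithm:
12 = 1 × 11 + 1  ⟹  1 = (1)·12 + (-1)·11
So (-1)·11 ≡ 1 (mod 12), i.e. 11^(-1) ≡ -1 ≡ 11 (mod 12).
x ≡ 11 × 8 = 88 ≡ 4 (mod 12).
Check: 22 × 4 = 88 ≡ 16 (mod 24).
x ≡ 4 (mod 12), giving 2 solutions mod 24.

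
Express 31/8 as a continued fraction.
[3; 1, 7]

Euclidean algorithm steps:
31 = 3 × 8 + 7
8 = 1 × 7 + 1
7 = 7 × 1 + 0
Continued fraction: [3; 1, 7]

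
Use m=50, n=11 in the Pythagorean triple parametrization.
(2379, 1100, 2621)

Euclid's formula: a = m² - n², b = 2mn, c = m² + n²
m = 50, n = 11
a = 50² - 11² = 2500 - 121 = 2379
b = 2 × 50 × 11 = 1100
c = 50² + 11² = 2500 + 121 = 2621
Verification: 2379² + 1100² = 5659641 + 1210000 = 6869641 = 2621² ✓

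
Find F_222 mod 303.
137

Matrix identity: Q^n = [[F_(n+1), F_n], [F_n, F_(n-1)]] with Q = [[1,1],[1,0]].
n = 222 = 11011110₂. Square-and-multiply, entries mod 303:
Q^1 = [[1,1],[1,0]]
Q^3 = (Q^1)²·Q = [[3,2],[2,1]]
Q^6 = (Q^3)² = [[13,8],[8,5]]
Q^13 = (Q^6)²·Q = [[74,233],[233,144]]
Q^27 = (Q^13)²·Q = [[267,74],[74,193]]
Q^55 = (Q^27)²·Q = [[210,106],[106,104]]
Q^111 = (Q^55)²·Q = [[144,190],[190,257]]
Q^222 = (Q^111)² = [[175,137],[137,38]]
F_222 mod 303 = Q^222[0][1] = 137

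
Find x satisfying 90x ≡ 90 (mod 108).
x ≡ 1 (mod 6)

gcd(90, 108) = 18, which divides 90, so solutions exist.
Divide through by 18: 5x ≡ 5 (mod 6).
Find 5^(-1) mod 6 by the extended Euclidean algorithm:
6 = 1 × 5 + 1  ⟹  1 = (1)·6 + (-1)·5
So (-1)·5 ≡ 1 (mod 6), i.e. 5^(-1) ≡ -1 ≡ 5 (mod 6).
x ≡ 5 × 5 = 25 ≡ 1 (mod 6).
Check: 90 × 1 = 90 ≡ 90 (mod 108).
x ≡ 1 (mod 6), giving 18 solutions mod 108.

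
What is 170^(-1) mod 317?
69

gcd(170, 317) = 1, so the inverse exists.
Extended Euclidean algorithm on (317, 170):
317 = 1 × 170 + 147  ⟹  147 = (1)·317 + (-1)·170
170 = 1 × 147 + 23  ⟹  23 = (-1)·317 + (2)·170
147 = 6 × 23 + 9  ⟹  9 = (7)·317 + (-13)·170
23 = 2 × 9 + 5  ⟹  5 = (-15)·317 + (28)·170
9 = 1 × 5 + 4  ⟹  4 = (22)·317 + (-41)·170
5 = 1 × 4 + 1  ⟹  1 = (-37)·317 + (69)·170
So (69)·170 ≡ 1 (mod 317), i.e. 170^(-1) ≡ 69 (mod 317).
Check: 170 × 69 = 11730 ≡ 1 (mod 317)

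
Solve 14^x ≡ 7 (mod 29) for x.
16

Baby-step giant-step with step n = ⌈√29⌉ = 6.
Baby steps 14^j mod 29 (j:value) for j=0..5: 0:1, 1:14, 2:22, 3:18, 4:20, 5:19.
Giant-step multiplier: 14^(-6) ≡ 14^(28-6) = 14^22 ≡ 6 (mod 29).
Giant steps γ_i = 7·6^i mod 29: γ_0=7, γ_1=13, γ_2=20 (in table at j=4).
x = i·n + j = 2·6 + 4 = 16.
Check: 14^16 ≡ 7 (mod 29).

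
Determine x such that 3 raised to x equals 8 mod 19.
3

Baby-step giant-step with step n = ⌈√19⌉ = 5.
Baby steps 3^j mod 19 (j:value) for j=0..4: 0:1, 1:3, 2:9, 3:8, 4:5.
h = 8 is already in the table at j=3, so x = 3.
Check: 3^3 ≡ 8 (mod 19).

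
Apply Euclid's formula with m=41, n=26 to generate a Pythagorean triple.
(1005, 2132, 2357)

Euclid's formula: a = m² - n², b = 2mn, c = m² + n²
m = 41, n = 26
a = 41² - 26² = 1681 - 676 = 1005
b = 2 × 41 × 26 = 2132
c = 41² + 26² = 1681 + 676 = 2357
Verification: 1005² + 2132² = 1010025 + 4545424 = 5555449 = 2357² ✓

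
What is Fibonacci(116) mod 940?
937

Matrix identity: Q^n = [[F_(n+1), F_n], [F_n, F_(n-1)]] with Q = [[1,1],[1,0]].
n = 116 = 1110100₂. Square-and-multiply, entries mod 940:
Q^1 = [[1,1],[1,0]]
Q^3 = (Q^1)²·Q = [[3,2],[2,1]]
Q^7 = (Q^3)²·Q = [[21,13],[13,8]]
Q^14 = (Q^7)² = [[610,377],[377,233]]
Q^29 = (Q^14)²·Q = [[140,49],[49,91]]
Q^58 = (Q^29)² = [[381,39],[39,342]]
Q^116 = (Q^58)² = [[42,937],[937,45]]
F_116 mod 940 = Q^116[0][1] = 937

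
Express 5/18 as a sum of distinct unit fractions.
1/4 + 1/36

Greedy algorithm:
5/18: ceiling(18/5) = 4, use 1/4
1/36: ceiling(36/1) = 36, use 1/36
Result: 5/18 = 1/4 + 1/36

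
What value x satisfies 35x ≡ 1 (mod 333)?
314

gcd(35, 333) = 1, so the inverse exists.
Extended Euclidean algorithm on (333, 35):
333 = 9 × 35 + 18  ⟹  18 = (1)·333 + (-9)·35
35 = 1 × 18 + 17  ⟹  17 = (-1)·333 + (10)·35
18 = 1 × 17 + 1  ⟹  1 = (2)·333 + (-19)·35
So (-19)·35 ≡ 1 (mod 333), i.e. 35^(-1) ≡ -19 ≡ 314 (mod 333).
Check: 35 × 314 = 10990 ≡ 1 (mod 333)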